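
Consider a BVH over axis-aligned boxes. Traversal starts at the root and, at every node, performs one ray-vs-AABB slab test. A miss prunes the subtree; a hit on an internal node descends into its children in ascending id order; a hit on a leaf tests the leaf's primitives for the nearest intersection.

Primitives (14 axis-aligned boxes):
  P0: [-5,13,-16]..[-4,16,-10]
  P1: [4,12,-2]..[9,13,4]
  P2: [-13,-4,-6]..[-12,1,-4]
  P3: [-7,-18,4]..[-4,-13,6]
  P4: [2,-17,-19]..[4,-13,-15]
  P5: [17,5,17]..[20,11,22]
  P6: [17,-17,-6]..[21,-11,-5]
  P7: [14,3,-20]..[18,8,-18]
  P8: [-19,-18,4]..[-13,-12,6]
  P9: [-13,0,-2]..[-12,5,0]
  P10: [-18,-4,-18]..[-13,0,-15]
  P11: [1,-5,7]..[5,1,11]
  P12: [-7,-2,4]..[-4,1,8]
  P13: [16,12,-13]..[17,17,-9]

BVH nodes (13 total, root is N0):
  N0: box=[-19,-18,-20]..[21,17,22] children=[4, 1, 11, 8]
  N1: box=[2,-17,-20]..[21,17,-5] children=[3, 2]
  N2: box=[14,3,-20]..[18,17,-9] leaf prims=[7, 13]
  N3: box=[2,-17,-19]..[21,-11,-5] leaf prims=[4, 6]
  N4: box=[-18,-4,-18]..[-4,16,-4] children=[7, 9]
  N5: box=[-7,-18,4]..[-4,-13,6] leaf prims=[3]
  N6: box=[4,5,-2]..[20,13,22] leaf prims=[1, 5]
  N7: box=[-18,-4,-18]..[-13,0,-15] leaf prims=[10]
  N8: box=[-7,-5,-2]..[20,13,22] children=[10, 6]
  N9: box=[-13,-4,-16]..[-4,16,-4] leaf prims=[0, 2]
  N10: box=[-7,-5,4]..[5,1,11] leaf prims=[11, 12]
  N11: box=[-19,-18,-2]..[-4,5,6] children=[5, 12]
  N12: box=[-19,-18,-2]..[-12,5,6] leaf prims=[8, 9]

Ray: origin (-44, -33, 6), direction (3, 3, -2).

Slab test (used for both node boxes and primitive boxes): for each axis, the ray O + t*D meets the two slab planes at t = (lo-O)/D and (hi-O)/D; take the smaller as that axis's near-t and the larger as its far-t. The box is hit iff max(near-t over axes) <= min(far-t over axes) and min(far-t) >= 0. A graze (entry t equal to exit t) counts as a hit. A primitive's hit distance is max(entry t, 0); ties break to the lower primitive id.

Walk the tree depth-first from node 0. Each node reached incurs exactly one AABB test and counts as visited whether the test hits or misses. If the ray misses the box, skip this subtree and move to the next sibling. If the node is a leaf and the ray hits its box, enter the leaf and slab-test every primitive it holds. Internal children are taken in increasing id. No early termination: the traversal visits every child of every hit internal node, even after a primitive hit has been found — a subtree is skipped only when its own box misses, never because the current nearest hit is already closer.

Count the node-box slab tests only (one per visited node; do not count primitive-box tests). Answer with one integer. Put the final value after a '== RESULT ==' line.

Traverse from the root:
N0 x:[25/3,65/3] y:[5,50/3] z:[-8,13] -> hit [25/3,13], descend [1, 4, 8, 11]
  N1 x:[46/3,65/3] y:[16/3,50/3] z:[11/2,13] -> miss, prune
  N4 x:[26/3,40/3] y:[29/3,49/3] z:[5,12] -> hit [29/3,12], descend [7, 9]
    N7 x:[26/3,31/3] y:[29/3,11] z:[21/2,12] -> miss, prune
    N9 x:[31/3,40/3] y:[29/3,49/3] z:[5,11] -> hit [31/3,11] leaf, test {P0(miss), P2(miss)}
  N8 x:[37/3,64/3] y:[28/3,46/3] z:[-8,4] -> miss, prune
  N11 x:[25/3,40/3] y:[5,38/3] z:[0,4] -> miss, prune

order=[0, 1, 4, 7, 9, 8, 11]  |boxes|=7  |leaves|=1  hit=miss

== RESULT ==
7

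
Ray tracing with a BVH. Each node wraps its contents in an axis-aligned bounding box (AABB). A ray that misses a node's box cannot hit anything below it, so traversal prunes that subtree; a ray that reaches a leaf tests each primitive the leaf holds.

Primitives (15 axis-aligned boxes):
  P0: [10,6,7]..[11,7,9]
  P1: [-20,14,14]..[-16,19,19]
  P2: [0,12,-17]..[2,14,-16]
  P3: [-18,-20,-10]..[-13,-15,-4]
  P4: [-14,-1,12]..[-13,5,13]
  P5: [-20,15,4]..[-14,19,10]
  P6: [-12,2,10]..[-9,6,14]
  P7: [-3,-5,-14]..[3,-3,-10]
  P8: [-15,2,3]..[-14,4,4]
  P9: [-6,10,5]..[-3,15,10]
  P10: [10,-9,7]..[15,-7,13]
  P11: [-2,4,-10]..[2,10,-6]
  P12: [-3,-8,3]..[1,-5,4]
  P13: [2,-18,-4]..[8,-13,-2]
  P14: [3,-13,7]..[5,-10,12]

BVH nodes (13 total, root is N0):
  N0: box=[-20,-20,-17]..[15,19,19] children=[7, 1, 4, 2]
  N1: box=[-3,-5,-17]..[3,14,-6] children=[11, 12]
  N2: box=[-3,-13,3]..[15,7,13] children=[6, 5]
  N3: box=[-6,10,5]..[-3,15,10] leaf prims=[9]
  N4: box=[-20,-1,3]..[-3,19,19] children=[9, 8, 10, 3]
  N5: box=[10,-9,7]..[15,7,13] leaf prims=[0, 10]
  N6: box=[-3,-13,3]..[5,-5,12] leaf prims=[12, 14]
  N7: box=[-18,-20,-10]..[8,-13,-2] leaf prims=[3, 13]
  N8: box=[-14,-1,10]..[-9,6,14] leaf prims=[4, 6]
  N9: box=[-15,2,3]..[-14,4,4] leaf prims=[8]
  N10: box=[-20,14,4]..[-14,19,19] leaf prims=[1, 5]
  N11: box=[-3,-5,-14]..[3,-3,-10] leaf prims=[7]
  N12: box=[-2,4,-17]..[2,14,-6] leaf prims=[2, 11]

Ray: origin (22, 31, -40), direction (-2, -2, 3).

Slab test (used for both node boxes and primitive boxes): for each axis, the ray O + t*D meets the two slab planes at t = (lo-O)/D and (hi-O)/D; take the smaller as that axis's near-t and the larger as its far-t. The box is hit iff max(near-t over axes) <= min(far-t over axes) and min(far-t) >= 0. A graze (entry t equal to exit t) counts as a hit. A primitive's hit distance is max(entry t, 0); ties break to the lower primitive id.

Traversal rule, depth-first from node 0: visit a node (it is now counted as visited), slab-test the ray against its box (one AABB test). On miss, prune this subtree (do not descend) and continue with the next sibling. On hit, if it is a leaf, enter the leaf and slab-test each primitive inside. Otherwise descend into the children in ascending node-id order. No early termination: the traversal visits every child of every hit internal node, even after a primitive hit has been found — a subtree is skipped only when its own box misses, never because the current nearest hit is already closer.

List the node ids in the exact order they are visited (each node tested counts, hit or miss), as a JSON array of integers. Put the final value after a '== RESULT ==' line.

Traverse from the root:
N0 x:[7/2,21] y:[6,51/2] z:[23/3,59/3] -> hit [23/3,59/3], descend [1, 2, 4, 7]
  N1 x:[19/2,25/2] y:[17/2,18] z:[23/3,34/3] -> hit [19/2,34/3], descend [11, 12]
    N11 x:[19/2,25/2] y:[17,18] z:[26/3,10] -> miss, prune
    N12 x:[10,12] y:[17/2,27/2] z:[23/3,34/3] -> hit [10,34/3] leaf, test {P2(miss), P11@t=21/2}
  N2 x:[7/2,25/2] y:[12,22] z:[43/3,53/3] -> miss, prune
  N4 x:[25/2,21] y:[6,16] z:[43/3,59/3] -> hit [43/3,16], descend [3, 8, 9, 10]
    N3 x:[25/2,14] y:[8,21/2] z:[15,50/3] -> miss, prune
    N8 x:[31/2,18] y:[25/2,16] z:[50/3,18] -> miss, prune
    N9 x:[18,37/2] y:[27/2,29/2] z:[43/3,44/3] -> miss, prune
    N10 x:[18,21] y:[6,17/2] z:[44/3,59/3] -> miss, prune
  N7 x:[7,20] y:[22,51/2] z:[10,38/3] -> miss, prune

Summary -> nodes [0, 1, 11, 12, 2, 4, 3, 8, 9, 10, 7]; box-tests=11; leaf-entries=1; first=P11

== RESULT ==
[0, 1, 11, 12, 2, 4, 3, 8, 9, 10, 7]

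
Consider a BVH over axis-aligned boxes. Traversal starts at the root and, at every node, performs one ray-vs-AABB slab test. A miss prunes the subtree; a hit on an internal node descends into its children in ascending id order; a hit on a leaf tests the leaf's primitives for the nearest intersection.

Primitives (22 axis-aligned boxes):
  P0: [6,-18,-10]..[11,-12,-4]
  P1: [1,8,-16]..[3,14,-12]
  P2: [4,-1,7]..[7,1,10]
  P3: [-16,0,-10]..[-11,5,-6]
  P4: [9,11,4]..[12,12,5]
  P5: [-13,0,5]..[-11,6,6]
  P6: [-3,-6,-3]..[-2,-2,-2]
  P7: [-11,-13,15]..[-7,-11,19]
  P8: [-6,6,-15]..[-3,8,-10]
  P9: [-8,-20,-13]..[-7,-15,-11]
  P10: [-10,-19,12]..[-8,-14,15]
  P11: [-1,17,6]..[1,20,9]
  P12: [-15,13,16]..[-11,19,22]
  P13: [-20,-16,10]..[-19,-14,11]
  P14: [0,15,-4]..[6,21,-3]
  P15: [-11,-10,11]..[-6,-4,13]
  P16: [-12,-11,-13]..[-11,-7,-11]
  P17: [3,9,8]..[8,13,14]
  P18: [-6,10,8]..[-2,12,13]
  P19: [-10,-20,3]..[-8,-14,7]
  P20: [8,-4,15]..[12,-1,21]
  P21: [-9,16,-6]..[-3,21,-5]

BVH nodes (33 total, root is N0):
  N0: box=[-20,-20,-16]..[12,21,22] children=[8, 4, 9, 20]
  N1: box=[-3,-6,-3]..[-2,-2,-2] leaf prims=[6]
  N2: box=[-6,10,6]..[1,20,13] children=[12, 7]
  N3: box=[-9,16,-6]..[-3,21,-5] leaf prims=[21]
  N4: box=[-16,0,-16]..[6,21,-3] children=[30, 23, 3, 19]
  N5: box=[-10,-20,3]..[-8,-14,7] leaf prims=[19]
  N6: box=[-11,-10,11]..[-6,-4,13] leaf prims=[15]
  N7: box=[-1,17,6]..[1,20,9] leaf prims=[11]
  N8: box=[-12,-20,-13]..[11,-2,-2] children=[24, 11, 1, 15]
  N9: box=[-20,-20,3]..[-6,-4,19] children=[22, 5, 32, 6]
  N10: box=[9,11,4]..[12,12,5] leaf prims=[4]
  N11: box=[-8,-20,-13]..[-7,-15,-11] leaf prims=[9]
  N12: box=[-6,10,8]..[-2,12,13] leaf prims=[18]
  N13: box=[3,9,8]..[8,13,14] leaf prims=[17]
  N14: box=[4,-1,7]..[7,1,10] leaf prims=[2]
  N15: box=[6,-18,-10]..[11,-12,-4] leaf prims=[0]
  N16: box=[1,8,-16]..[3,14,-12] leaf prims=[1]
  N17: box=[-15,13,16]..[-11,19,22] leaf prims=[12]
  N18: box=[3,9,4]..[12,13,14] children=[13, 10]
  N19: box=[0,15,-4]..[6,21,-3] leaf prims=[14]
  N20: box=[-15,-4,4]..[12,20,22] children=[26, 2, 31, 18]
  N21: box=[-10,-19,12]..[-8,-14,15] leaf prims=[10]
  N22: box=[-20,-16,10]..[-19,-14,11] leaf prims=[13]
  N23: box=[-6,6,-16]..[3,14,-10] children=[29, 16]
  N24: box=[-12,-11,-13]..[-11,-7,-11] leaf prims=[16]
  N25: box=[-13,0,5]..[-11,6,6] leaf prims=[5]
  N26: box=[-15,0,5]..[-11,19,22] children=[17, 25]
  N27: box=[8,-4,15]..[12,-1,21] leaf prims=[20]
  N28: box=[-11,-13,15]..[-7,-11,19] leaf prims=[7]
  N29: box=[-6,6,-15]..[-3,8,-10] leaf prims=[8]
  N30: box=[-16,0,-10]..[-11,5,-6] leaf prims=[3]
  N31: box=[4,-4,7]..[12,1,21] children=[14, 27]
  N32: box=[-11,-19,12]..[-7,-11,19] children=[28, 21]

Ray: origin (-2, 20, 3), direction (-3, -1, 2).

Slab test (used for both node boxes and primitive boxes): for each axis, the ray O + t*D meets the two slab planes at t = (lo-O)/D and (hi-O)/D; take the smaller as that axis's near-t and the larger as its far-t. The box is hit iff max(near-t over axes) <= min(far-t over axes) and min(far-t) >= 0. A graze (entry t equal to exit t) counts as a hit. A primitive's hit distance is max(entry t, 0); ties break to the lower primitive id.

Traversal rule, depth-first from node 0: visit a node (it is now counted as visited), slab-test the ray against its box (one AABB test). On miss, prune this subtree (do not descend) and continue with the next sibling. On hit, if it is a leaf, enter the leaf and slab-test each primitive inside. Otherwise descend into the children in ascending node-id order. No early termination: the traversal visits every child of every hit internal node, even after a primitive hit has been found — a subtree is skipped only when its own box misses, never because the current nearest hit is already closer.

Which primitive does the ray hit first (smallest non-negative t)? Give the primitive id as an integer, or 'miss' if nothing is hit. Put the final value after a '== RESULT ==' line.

Traverse from the root:
N0 x:[-14/3,6] y:[-1,40] z:[-19/2,19/2] -> hit [-1,6], descend [4, 8, 9, 20]
  N4 x:[-8/3,14/3] y:[-1,20] z:[-19/2,-3] -> miss, prune
  N8 x:[-13/3,10/3] y:[22,40] z:[-8,-5/2] -> miss, prune
  N9 x:[4/3,6] y:[24,40] z:[0,8] -> miss, prune
  N20 x:[-14/3,13/3] y:[0,24] z:[1/2,19/2] -> hit [1/2,13/3], descend [2, 18, 26, 31]
    N2 x:[-1,4/3] y:[0,10] z:[3/2,5] -> miss, prune
    N18 x:[-14/3,-5/3] y:[7,11] z:[1/2,11/2] -> miss, prune
    N26 x:[3,13/3] y:[1,20] z:[1,19/2] -> hit [3,13/3], descend [17, 25]
      N17 x:[3,13/3] y:[1,7] z:[13/2,19/2] -> miss, prune
      N25 x:[3,11/3] y:[14,20] z:[1,3/2] -> miss, prune
    N31 x:[-14/3,-2] y:[19,24] z:[2,9] -> miss, prune

Summary -> nodes [0, 4, 8, 9, 20, 2, 18, 26, 17, 25, 31]; box-tests=11; leaf-entries=0; first=miss

== RESULT ==
miss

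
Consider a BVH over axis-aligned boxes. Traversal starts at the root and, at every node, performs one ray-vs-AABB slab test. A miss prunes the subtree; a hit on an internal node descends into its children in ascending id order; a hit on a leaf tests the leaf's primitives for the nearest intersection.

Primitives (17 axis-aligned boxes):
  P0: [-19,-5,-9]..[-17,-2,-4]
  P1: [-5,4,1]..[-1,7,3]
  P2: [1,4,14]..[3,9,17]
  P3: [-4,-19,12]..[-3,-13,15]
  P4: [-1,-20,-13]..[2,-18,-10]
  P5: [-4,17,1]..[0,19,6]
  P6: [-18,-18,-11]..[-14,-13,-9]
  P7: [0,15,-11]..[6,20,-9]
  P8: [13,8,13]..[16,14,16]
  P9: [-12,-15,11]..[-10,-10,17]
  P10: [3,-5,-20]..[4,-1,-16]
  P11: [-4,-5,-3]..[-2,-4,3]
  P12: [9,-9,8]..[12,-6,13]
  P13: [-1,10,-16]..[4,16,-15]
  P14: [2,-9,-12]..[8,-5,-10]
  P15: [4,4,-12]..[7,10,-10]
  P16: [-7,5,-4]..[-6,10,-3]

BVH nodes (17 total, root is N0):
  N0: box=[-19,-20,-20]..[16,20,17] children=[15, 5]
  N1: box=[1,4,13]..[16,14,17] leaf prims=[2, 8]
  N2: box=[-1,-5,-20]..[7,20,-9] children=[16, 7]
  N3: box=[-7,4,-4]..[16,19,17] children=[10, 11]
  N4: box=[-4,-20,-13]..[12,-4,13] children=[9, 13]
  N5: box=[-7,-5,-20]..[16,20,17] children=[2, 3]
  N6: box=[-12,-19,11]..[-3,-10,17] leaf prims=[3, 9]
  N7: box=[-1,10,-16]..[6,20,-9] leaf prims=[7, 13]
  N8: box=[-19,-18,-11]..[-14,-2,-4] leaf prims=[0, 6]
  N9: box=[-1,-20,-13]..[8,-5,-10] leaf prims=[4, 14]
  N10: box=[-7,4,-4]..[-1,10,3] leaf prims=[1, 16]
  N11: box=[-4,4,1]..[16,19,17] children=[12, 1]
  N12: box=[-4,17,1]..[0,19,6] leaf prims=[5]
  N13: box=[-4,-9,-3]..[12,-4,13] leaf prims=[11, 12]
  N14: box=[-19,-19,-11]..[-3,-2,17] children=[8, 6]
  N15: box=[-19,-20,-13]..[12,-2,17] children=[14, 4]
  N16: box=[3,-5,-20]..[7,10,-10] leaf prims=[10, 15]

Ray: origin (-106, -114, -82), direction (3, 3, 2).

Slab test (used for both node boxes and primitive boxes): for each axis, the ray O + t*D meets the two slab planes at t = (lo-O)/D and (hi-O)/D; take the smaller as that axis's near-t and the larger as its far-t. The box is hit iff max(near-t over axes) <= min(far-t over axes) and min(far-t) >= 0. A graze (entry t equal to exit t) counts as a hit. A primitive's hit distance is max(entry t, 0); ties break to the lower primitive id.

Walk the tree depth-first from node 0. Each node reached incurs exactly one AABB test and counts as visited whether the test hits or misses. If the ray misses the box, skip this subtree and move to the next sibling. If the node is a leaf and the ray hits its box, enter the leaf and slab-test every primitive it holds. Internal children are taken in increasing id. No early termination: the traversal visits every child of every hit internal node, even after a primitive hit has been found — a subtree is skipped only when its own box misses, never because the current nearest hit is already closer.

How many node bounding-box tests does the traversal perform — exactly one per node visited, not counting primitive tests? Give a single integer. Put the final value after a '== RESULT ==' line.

Trace the traversal:
N0 x:[29,122/3] y:[94/3,134/3] z:[31,99/2] -> hit [94/3,122/3], descend [5, 15]
  N5 x:[33,122/3] y:[109/3,134/3] z:[31,99/2] -> hit [109/3,122/3], descend [2, 3]
    N2 x:[35,113/3] y:[109/3,134/3] z:[31,73/2] -> hit [109/3,73/2], descend [7, 16]
      N7 x:[35,112/3] y:[124/3,134/3] z:[33,73/2] -> miss, prune
      N16 x:[109/3,113/3] y:[109/3,124/3] z:[31,36] -> miss, prune
    N3 x:[33,122/3] y:[118/3,133/3] z:[39,99/2] -> hit [118/3,122/3], descend [10, 11]
      N10 x:[33,35] y:[118/3,124/3] z:[39,85/2] -> miss, prune
      N11 x:[34,122/3] y:[118/3,133/3] z:[83/2,99/2] -> miss, prune
  N15 x:[29,118/3] y:[94/3,112/3] z:[69/2,99/2] -> hit [69/2,112/3], descend [4, 14]
    N4 x:[34,118/3] y:[94/3,110/3] z:[69/2,95/2] -> hit [69/2,110/3], descend [9, 13]
      N9 x:[35,38] y:[94/3,109/3] z:[69/2,36] -> hit [35,36] leaf, test {P4(miss), P14@t=36}
      N13 x:[34,118/3] y:[35,110/3] z:[79/2,95/2] -> miss, prune
    N14 x:[29,103/3] y:[95/3,112/3] z:[71/2,99/2] -> miss, prune

Visited [0, 5, 2, 7, 16, 3, 10, 11, 15, 4, 9, 13, 14]. Tests: 13 box, 1 leaf. Nearest: P14.

== RESULT ==
13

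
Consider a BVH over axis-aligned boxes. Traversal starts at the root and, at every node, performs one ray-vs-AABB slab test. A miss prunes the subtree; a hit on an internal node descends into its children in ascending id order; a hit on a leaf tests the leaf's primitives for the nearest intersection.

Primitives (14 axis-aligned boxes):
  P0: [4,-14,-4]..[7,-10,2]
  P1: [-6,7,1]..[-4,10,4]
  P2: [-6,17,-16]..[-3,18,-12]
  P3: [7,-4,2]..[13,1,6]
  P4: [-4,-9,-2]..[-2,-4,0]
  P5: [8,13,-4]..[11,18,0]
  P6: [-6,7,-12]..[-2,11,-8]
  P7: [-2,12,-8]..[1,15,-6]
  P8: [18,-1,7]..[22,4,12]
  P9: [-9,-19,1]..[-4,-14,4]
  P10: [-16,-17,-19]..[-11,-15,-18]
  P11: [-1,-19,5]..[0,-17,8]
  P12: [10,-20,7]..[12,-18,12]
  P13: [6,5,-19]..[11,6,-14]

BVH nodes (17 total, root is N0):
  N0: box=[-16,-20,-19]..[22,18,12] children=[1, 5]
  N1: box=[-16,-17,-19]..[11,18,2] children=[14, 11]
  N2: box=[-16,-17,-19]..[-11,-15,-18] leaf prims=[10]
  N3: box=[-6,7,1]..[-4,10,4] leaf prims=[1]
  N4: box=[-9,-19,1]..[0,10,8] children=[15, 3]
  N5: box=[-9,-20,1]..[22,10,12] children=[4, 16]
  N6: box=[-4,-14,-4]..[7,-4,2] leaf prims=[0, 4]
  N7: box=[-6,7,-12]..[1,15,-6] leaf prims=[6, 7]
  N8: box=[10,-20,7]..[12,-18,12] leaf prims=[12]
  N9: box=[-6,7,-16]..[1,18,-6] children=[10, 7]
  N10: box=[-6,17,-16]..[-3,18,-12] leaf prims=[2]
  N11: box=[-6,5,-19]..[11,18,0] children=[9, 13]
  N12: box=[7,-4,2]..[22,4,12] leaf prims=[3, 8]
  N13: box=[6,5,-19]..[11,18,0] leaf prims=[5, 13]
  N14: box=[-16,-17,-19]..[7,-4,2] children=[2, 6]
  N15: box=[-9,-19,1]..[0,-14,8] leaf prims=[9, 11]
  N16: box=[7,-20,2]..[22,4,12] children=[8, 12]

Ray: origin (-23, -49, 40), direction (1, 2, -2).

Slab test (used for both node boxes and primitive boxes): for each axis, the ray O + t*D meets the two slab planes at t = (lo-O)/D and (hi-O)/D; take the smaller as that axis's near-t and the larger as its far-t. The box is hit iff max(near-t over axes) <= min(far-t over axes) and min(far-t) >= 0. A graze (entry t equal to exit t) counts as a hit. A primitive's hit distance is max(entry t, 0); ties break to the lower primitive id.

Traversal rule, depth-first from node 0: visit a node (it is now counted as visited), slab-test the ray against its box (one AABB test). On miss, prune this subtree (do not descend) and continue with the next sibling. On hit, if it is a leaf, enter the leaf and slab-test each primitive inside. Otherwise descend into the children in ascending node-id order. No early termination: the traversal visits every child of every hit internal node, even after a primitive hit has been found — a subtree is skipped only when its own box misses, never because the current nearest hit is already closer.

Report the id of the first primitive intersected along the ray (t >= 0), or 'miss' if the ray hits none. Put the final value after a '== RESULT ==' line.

Trace the traversal:
N0 x:[7,45] y:[29/2,67/2] z:[14,59/2] -> hit [29/2,59/2], descend [1, 5]
  N1 x:[7,34] y:[16,67/2] z:[19,59/2] -> hit [19,59/2], descend [11, 14]
    N11 x:[17,34] y:[27,67/2] z:[20,59/2] -> hit [27,59/2], descend [9, 13]
      N9 x:[17,24] y:[28,67/2] z:[23,28] -> miss, prune
      N13 x:[29,34] y:[27,67/2] z:[20,59/2] -> hit [29,59/2] leaf, test {P5(miss), P13(miss)}
    N14 x:[7,30] y:[16,45/2] z:[19,59/2] -> hit [19,45/2], descend [2, 6]
      N2 x:[7,12] y:[16,17] z:[29,59/2] -> miss, prune
      N6 x:[19,30] y:[35/2,45/2] z:[19,22] -> hit [19,22] leaf, test {P0(miss), P4@t=20}
  N5 x:[14,45] y:[29/2,59/2] z:[14,39/2] -> hit [29/2,39/2], descend [4, 16]
    N4 x:[14,23] y:[15,59/2] z:[16,39/2] -> hit [16,39/2], descend [3, 15]
      N3 x:[17,19] y:[28,59/2] z:[18,39/2] -> miss, prune
      N15 x:[14,23] y:[15,35/2] z:[16,39/2] -> hit [16,35/2] leaf, test {P9(miss), P11(miss)}
    N16 x:[30,45] y:[29/2,53/2] z:[14,19] -> miss, prune

Summary -> nodes [0, 1, 11, 9, 13, 14, 2, 6, 5, 4, 3, 15, 16]; box-tests=13; leaf-entries=3; first=P4

== RESULT ==
4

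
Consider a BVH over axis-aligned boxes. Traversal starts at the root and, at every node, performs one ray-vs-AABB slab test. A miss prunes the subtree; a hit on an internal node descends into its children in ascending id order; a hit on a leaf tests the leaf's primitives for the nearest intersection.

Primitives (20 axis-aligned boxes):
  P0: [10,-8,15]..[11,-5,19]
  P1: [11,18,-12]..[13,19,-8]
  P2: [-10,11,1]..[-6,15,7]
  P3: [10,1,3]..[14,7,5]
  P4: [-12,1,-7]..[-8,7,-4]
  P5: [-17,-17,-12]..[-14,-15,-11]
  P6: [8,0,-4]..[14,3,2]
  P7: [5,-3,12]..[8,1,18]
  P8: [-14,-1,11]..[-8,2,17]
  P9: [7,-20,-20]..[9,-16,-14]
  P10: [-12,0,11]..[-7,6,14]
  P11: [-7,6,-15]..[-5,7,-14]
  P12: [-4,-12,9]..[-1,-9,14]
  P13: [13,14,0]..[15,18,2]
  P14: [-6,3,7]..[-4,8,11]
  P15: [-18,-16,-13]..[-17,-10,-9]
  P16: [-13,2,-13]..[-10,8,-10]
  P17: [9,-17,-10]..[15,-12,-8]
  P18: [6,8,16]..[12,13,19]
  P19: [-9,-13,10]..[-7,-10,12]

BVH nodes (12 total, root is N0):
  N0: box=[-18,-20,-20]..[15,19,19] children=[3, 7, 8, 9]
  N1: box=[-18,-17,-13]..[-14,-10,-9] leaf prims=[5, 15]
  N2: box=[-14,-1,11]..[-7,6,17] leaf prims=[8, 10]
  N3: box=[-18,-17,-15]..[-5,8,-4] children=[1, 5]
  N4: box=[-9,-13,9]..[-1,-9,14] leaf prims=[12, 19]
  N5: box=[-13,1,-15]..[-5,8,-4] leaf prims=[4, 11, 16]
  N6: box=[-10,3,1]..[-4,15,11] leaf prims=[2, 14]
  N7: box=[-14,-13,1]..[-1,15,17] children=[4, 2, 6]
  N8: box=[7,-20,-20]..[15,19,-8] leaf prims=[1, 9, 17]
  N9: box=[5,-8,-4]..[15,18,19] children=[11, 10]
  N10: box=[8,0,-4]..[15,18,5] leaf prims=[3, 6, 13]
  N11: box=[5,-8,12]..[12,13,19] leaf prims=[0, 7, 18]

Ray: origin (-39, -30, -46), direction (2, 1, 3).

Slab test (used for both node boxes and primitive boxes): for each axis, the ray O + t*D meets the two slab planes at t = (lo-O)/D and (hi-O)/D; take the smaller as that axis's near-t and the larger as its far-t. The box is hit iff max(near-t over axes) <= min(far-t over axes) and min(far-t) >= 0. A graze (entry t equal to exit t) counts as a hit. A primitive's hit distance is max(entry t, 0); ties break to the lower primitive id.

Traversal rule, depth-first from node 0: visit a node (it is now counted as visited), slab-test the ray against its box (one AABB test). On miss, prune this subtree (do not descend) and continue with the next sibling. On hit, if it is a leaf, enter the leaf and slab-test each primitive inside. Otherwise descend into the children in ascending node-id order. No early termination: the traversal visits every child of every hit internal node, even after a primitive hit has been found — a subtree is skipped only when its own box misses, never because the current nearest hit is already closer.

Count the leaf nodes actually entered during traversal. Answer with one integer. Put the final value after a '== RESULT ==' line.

Traverse from the root:
N0 x:[21/2,27] y:[10,49] z:[26/3,65/3] -> hit [21/2,65/3], descend [3, 7, 8, 9]
  N3 x:[21/2,17] y:[13,38] z:[31/3,14] -> hit [13,14], descend [1, 5]
    N1 x:[21/2,25/2] y:[13,20] z:[11,37/3] -> miss, prune
    N5 x:[13,17] y:[31,38] z:[31/3,14] -> miss, prune
  N7 x:[25/2,19] y:[17,45] z:[47/3,21] -> hit [17,19], descend [2, 4, 6]
    N2 x:[25/2,16] y:[29,36] z:[19,21] -> miss, prune
    N4 x:[15,19] y:[17,21] z:[55/3,20] -> hit [55/3,19] leaf, test {P12@t=55/3, P19(miss)}
    N6 x:[29/2,35/2] y:[33,45] z:[47/3,19] -> miss, prune
  N8 x:[23,27] y:[10,49] z:[26/3,38/3] -> miss, prune
  N9 x:[22,27] y:[22,48] z:[14,65/3] -> miss, prune

Summary -> nodes [0, 3, 1, 5, 7, 2, 4, 6, 8, 9]; box-tests=10; leaf-entries=1; first=P12

== RESULT ==
1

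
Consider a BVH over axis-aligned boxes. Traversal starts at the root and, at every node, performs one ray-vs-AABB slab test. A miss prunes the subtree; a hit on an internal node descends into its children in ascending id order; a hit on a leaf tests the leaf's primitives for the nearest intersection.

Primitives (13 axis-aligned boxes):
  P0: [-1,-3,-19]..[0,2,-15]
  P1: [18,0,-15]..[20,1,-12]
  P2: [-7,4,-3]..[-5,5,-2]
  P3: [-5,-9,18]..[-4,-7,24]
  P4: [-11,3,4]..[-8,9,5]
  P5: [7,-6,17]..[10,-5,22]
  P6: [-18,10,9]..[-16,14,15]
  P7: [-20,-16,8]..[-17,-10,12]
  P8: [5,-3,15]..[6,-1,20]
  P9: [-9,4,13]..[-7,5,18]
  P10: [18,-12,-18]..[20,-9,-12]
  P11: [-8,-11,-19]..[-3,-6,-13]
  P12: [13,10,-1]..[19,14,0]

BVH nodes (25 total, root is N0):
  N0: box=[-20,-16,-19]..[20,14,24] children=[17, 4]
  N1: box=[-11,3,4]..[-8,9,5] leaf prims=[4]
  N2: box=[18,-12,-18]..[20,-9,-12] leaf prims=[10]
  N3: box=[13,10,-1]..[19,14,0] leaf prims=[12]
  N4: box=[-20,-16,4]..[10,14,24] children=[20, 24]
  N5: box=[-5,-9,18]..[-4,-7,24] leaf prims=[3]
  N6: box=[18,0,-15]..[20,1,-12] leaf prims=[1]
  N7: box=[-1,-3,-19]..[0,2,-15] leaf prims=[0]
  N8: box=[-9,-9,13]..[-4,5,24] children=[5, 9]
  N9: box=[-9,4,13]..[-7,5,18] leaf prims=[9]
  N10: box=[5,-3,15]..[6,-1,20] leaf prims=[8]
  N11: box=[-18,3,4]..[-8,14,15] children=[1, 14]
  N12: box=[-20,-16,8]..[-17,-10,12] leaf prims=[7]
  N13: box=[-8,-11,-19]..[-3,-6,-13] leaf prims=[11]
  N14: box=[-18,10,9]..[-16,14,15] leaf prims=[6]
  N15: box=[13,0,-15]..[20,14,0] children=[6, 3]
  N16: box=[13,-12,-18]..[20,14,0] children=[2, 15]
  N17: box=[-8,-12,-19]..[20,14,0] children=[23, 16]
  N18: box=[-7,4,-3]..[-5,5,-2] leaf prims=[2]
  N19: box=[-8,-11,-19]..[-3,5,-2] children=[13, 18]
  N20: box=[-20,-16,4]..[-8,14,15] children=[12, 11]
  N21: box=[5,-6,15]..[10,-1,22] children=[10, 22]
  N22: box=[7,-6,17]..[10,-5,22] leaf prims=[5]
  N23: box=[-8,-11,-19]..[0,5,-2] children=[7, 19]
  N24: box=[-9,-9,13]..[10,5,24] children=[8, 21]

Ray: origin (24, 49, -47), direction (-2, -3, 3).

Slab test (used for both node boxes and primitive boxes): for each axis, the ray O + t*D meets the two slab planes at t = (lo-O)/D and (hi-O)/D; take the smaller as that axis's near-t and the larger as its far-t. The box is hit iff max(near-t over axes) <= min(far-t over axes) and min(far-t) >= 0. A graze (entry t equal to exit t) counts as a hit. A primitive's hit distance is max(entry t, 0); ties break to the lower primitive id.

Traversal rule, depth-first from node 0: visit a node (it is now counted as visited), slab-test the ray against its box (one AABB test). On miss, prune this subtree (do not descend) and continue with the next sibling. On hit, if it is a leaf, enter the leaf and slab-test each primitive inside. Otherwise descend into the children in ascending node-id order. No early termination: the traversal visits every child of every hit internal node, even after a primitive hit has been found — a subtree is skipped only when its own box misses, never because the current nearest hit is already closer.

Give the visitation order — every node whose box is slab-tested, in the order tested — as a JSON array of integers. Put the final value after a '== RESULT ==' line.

Traverse from the root:
N0 x:[2,22] y:[35/3,65/3] z:[28/3,71/3] -> hit [35/3,65/3], descend [4, 17]
  N4 x:[7,22] y:[35/3,65/3] z:[17,71/3] -> hit [17,65/3], descend [20, 24]
    N20 x:[16,22] y:[35/3,65/3] z:[17,62/3] -> hit [17,62/3], descend [11, 12]
      N11 x:[16,21] y:[35/3,46/3] z:[17,62/3] -> miss, prune
      N12 x:[41/2,22] y:[59/3,65/3] z:[55/3,59/3] -> miss, prune
    N24 x:[7,33/2] y:[44/3,58/3] z:[20,71/3] -> miss, prune
  N17 x:[2,16] y:[35/3,61/3] z:[28/3,47/3] -> hit [35/3,47/3], descend [16, 23]
    N16 x:[2,11/2] y:[35/3,61/3] z:[29/3,47/3] -> miss, prune
    N23 x:[12,16] y:[44/3,20] z:[28/3,15] -> hit [44/3,15], descend [7, 19]
      N7 x:[12,25/2] y:[47/3,52/3] z:[28/3,32/3] -> miss, prune
      N19 x:[27/2,16] y:[44/3,20] z:[28/3,15] -> hit [44/3,15], descend [13, 18]
        N13 x:[27/2,16] y:[55/3,20] z:[28/3,34/3] -> miss, prune
        N18 x:[29/2,31/2] y:[44/3,15] z:[44/3,15] -> hit [44/3,15] leaf, test {P2@t=44/3}

Summary -> nodes [0, 4, 20, 11, 12, 24, 17, 16, 23, 7, 19, 13, 18]; box-tests=13; leaf-entries=1; first=P2

== RESULT ==
[0, 4, 20, 11, 12, 24, 17, 16, 23, 7, 19, 13, 18]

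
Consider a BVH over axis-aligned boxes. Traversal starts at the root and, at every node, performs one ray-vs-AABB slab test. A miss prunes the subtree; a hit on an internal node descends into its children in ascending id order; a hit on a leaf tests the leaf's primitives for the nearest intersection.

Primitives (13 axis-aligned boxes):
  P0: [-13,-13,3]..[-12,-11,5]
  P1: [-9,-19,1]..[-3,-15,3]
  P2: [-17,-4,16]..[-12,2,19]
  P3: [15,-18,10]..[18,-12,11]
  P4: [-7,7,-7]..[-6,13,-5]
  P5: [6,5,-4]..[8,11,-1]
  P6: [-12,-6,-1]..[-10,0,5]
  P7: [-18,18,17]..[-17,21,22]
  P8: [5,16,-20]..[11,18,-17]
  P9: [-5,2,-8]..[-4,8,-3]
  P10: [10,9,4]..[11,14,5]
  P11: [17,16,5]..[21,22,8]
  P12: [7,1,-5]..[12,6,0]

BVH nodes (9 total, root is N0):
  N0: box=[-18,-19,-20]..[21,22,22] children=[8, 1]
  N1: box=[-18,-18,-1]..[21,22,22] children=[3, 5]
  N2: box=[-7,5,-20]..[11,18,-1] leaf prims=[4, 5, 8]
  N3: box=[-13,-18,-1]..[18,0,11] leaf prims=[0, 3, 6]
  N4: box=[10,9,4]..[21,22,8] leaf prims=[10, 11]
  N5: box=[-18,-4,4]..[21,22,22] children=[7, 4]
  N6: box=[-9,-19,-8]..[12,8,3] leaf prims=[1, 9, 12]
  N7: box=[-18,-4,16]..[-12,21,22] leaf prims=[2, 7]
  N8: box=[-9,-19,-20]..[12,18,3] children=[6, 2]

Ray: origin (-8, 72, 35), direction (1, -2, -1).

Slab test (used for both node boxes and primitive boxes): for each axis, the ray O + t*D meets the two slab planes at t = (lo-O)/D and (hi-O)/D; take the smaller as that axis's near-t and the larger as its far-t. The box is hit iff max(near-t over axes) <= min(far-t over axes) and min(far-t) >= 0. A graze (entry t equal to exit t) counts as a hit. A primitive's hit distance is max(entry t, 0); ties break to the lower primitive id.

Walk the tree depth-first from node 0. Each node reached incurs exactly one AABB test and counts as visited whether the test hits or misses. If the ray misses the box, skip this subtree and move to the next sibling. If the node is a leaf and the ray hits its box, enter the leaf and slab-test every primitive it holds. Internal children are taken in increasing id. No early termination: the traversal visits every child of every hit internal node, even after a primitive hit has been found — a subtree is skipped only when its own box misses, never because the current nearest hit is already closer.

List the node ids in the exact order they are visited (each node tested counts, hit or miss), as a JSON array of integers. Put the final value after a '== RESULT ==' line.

Trace the traversal:
N0 x:[-10,29] y:[25,91/2] z:[13,55] -> hit [25,29], descend [1, 8]
  N1 x:[-10,29] y:[25,45] z:[13,36] -> hit [25,29], descend [3, 5]
    N3 x:[-5,26] y:[36,45] z:[24,36] -> miss, prune
    N5 x:[-10,29] y:[25,38] z:[13,31] -> hit [25,29], descend [4, 7]
      N4 x:[18,29] y:[25,63/2] z:[27,31] -> hit [27,29] leaf, test {P10(miss), P11@t=27}
      N7 x:[-10,-4] y:[51/2,38] z:[13,19] -> miss, prune
  N8 x:[-1,20] y:[27,91/2] z:[32,55] -> miss, prune

Summary -> nodes [0, 1, 3, 5, 4, 7, 8]; box-tests=7; leaf-entries=1; first=P11

== RESULT ==
[0, 1, 3, 5, 4, 7, 8]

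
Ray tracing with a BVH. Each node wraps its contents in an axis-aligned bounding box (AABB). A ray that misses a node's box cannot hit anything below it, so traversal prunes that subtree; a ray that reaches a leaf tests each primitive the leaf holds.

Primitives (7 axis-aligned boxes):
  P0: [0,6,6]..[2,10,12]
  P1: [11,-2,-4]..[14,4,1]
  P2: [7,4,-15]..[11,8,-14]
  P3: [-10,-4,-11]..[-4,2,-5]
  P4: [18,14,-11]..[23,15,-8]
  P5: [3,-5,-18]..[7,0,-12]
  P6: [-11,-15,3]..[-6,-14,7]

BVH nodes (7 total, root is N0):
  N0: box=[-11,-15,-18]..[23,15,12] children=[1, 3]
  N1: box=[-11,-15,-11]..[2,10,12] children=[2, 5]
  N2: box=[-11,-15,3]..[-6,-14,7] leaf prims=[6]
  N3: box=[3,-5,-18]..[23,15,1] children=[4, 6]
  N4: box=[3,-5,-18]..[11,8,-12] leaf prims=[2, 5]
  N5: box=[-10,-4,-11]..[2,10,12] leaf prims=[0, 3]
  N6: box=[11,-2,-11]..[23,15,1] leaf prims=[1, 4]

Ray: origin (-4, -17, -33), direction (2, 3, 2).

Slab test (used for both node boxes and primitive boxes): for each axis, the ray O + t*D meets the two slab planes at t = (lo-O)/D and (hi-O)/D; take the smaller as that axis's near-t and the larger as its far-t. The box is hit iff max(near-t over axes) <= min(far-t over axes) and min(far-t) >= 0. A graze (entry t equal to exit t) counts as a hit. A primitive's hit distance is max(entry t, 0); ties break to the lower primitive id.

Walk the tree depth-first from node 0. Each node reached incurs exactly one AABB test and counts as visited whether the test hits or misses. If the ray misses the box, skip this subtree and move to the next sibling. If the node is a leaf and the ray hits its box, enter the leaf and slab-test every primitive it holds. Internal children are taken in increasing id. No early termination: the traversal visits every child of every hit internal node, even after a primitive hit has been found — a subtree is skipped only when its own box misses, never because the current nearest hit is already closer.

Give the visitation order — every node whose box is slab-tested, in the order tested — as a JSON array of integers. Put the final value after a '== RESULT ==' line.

Traverse from the root:
N0 x:[-7/2,27/2] y:[2/3,32/3] z:[15/2,45/2] -> hit [15/2,32/3], descend [1, 3]
  N1 x:[-7/2,3] y:[2/3,9] z:[11,45/2] -> miss, prune
  N3 x:[7/2,27/2] y:[4,32/3] z:[15/2,17] -> hit [15/2,32/3], descend [4, 6]
    N4 x:[7/2,15/2] y:[4,25/3] z:[15/2,21/2] -> hit [15/2,15/2] leaf, test {P2(miss), P5(miss)}
    N6 x:[15/2,27/2] y:[5,32/3] z:[11,17] -> miss, prune

Summary -> nodes [0, 1, 3, 4, 6]; box-tests=5; leaf-entries=1; first=miss

== RESULT ==
[0, 1, 3, 4, 6]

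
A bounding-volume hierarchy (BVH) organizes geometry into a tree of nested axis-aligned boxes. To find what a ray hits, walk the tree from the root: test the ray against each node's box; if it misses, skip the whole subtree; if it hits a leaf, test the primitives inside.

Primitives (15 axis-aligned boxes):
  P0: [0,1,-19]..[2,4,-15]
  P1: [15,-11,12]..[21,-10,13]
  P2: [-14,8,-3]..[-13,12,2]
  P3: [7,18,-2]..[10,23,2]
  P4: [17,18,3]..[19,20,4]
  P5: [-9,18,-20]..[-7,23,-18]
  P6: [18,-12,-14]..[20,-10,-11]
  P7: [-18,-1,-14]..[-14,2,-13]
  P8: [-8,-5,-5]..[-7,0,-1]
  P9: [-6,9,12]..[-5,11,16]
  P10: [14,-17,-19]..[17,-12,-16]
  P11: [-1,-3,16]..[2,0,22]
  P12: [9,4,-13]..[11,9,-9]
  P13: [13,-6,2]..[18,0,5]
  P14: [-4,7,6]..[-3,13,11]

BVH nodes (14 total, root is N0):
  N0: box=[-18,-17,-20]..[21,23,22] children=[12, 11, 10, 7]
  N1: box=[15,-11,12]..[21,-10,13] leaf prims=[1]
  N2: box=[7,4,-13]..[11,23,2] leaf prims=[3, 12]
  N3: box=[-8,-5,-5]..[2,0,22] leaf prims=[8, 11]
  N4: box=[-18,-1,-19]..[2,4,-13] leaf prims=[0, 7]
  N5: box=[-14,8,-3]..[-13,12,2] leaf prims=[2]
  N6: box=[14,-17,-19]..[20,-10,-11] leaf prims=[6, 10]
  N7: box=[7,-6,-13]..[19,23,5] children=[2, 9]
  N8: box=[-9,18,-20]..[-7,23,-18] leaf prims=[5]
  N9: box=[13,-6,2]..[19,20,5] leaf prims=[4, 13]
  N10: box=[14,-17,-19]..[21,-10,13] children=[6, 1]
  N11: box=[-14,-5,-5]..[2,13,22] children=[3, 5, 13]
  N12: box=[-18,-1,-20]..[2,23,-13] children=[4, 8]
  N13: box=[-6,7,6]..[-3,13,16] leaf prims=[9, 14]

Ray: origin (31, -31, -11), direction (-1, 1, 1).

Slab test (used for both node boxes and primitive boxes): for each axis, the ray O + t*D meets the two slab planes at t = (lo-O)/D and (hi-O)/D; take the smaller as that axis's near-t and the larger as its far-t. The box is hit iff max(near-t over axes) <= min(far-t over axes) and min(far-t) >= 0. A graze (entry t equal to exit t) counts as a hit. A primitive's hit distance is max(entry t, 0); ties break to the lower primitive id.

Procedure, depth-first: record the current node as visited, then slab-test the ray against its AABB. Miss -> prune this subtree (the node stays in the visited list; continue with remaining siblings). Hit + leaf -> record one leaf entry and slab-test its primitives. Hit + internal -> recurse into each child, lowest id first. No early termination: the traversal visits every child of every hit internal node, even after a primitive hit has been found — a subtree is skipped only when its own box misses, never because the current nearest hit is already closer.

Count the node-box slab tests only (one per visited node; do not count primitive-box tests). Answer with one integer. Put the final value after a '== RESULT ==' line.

Traverse from the root:
N0 x:[10,49] y:[14,54] z:[-9,33] -> hit [14,33], descend [7, 10, 11, 12]
  N7 x:[12,24] y:[25,54] z:[-2,16] -> miss, prune
  N10 x:[10,17] y:[14,21] z:[-8,24] -> hit [14,17], descend [1, 6]
    N1 x:[10,16] y:[20,21] z:[23,24] -> miss, prune
    N6 x:[11,17] y:[14,21] z:[-8,0] -> miss, prune
  N11 x:[29,45] y:[26,44] z:[6,33] -> hit [29,33], descend [3, 5, 13]
    N3 x:[29,39] y:[26,31] z:[6,33] -> hit [29,31] leaf, test {P8(miss), P11@t=29}
    N5 x:[44,45] y:[39,43] z:[8,13] -> miss, prune
    N13 x:[34,37] y:[38,44] z:[17,27] -> miss, prune
  N12 x:[29,49] y:[30,54] z:[-9,-2] -> miss, prune

order=[0, 7, 10, 1, 6, 11, 3, 5, 13, 12]  |boxes|=10  |leaves|=1  hit=P11

== RESULT ==
10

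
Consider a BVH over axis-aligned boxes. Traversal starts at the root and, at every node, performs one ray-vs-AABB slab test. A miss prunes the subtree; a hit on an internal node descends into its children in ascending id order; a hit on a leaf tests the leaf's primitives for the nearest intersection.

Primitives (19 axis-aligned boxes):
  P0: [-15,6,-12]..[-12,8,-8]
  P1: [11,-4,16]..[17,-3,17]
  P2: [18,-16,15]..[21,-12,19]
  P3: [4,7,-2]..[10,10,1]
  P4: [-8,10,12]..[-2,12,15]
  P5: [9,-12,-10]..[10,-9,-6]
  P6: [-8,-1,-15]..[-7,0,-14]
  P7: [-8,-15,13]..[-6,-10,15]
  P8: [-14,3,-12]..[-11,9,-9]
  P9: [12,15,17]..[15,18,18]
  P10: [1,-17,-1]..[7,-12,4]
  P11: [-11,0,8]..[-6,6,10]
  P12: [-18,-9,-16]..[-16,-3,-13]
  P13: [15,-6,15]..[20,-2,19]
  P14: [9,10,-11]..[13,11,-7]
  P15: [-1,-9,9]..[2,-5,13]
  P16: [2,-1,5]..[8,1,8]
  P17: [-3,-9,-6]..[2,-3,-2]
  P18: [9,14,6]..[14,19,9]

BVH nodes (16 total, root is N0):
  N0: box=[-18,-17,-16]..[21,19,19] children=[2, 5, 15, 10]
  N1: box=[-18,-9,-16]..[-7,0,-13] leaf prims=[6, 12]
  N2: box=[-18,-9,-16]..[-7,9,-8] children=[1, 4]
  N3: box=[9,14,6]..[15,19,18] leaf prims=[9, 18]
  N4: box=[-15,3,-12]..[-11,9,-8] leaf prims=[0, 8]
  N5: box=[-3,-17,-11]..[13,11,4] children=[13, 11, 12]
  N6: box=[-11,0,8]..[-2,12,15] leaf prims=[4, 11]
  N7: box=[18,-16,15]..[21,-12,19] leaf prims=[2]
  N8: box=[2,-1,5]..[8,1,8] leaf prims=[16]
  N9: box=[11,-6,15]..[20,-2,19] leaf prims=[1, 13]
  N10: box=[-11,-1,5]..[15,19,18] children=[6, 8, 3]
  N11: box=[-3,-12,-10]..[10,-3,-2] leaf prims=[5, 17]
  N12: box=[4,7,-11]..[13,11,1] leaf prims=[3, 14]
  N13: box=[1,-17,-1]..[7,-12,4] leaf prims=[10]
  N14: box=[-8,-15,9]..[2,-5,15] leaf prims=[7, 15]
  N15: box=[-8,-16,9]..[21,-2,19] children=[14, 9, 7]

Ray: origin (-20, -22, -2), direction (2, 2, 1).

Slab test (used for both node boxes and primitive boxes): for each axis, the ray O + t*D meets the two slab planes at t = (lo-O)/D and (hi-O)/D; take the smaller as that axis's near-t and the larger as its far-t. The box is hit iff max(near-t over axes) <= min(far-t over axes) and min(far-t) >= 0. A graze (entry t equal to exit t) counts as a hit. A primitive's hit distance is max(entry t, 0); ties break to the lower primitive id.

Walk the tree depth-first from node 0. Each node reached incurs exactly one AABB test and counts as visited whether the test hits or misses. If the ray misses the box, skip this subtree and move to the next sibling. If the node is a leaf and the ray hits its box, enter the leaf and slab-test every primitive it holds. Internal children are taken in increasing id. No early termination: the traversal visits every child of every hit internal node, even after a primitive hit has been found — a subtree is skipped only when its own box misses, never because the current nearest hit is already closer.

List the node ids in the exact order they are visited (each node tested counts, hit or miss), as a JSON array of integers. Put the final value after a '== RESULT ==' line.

Trace the traversal:
N0 x:[1,41/2] y:[5/2,41/2] z:[-14,21] -> hit [5/2,41/2], descend [2, 5, 10, 15]
  N2 x:[1,13/2] y:[13/2,31/2] z:[-14,-6] -> miss, prune
  N5 x:[17/2,33/2] y:[5/2,33/2] z:[-9,6] -> miss, prune
  N10 x:[9/2,35/2] y:[21/2,41/2] z:[7,20] -> hit [21/2,35/2], descend [3, 6, 8]
    N3 x:[29/2,35/2] y:[18,41/2] z:[8,20] -> miss, prune
    N6 x:[9/2,9] y:[11,17] z:[10,17] -> miss, prune
    N8 x:[11,14] y:[21/2,23/2] z:[7,10] -> miss, prune
  N15 x:[6,41/2] y:[3,10] z:[11,21] -> miss, prune

Visited [0, 2, 5, 10, 3, 6, 8, 15]. Tests: 8 box, 0 leaf. Nearest: miss.

== RESULT ==
[0, 2, 5, 10, 3, 6, 8, 15]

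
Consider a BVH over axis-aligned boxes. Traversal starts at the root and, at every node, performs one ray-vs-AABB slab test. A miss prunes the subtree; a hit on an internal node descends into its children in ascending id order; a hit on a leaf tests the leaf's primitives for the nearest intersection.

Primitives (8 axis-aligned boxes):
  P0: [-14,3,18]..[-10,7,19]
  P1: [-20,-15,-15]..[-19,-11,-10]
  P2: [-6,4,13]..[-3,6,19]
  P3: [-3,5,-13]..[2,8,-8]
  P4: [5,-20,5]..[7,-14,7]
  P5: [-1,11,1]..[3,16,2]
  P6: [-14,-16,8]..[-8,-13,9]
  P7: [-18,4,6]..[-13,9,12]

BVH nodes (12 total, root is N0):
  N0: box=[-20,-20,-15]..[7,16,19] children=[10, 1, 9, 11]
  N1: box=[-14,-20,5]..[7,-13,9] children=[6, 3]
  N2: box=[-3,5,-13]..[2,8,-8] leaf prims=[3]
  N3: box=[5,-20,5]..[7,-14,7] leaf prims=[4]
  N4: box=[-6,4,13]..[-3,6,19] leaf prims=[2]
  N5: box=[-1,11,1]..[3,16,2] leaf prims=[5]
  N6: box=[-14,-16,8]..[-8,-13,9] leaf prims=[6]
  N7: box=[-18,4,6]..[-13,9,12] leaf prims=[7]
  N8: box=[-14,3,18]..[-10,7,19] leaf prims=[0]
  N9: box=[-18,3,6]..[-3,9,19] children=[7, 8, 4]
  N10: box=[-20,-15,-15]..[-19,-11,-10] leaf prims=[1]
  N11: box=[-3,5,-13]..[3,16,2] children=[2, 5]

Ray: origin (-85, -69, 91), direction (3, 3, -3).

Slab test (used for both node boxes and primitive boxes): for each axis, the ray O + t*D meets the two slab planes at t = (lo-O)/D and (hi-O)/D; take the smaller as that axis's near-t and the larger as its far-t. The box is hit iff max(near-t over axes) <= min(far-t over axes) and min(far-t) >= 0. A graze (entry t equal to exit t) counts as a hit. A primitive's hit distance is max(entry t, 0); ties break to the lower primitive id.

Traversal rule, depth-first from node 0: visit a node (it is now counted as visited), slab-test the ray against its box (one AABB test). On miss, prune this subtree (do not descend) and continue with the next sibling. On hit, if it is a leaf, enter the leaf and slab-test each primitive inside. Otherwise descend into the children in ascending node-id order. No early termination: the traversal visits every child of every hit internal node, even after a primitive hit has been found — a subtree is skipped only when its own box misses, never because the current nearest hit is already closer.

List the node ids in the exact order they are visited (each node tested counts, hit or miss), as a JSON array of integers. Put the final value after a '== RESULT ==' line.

Traverse from the root:
N0 x:[65/3,92/3] y:[49/3,85/3] z:[24,106/3] -> hit [24,85/3], descend [1, 9, 10, 11]
  N1 x:[71/3,92/3] y:[49/3,56/3] z:[82/3,86/3] -> miss, prune
  N9 x:[67/3,82/3] y:[24,26] z:[24,85/3] -> hit [24,26], descend [4, 7, 8]
    N4 x:[79/3,82/3] y:[73/3,25] z:[24,26] -> miss, prune
    N7 x:[67/3,24] y:[73/3,26] z:[79/3,85/3] -> miss, prune
    N8 x:[71/3,25] y:[24,76/3] z:[24,73/3] -> hit [24,73/3] leaf, test {P0@t=24}
  N10 x:[65/3,22] y:[18,58/3] z:[101/3,106/3] -> miss, prune
  N11 x:[82/3,88/3] y:[74/3,85/3] z:[89/3,104/3] -> miss, prune

Summary -> nodes [0, 1, 9, 4, 7, 8, 10, 11]; box-tests=8; leaf-entries=1; first=P0

== RESULT ==
[0, 1, 9, 4, 7, 8, 10, 11]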